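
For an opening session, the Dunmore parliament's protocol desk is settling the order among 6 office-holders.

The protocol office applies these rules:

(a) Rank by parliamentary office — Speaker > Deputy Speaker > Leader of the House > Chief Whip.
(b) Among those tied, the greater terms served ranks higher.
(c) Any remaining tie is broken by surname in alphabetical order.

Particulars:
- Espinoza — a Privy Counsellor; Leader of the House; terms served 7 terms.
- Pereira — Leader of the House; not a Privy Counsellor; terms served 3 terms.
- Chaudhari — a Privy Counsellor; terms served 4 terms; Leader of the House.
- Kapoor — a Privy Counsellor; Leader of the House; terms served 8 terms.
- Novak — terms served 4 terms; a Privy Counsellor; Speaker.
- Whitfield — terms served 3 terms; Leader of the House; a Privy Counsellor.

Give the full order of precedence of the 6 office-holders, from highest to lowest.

Novak, Kapoor, Espinoza, Chaudhari, Pereira, Whitfield

By parliamentary office: Novak (Speaker); then Kapoor, Espinoza, Chaudhari, Pereira and Whitfield (Leader of the House).
Among Kapoor, Espinoza, Chaudhari, Pereira and Whitfield, by terms served (higher first): Kapoor (8 terms) before Espinoza (7 terms) before Chaudhari (4 terms) before Pereira and Whitfield (3 terms).
Among Pereira and Whitfield, alphabetically by surname: Pereira before Whitfield.
Full order: Novak, Kapoor, Espinoza, Chaudhari, Pereira, Whitfield.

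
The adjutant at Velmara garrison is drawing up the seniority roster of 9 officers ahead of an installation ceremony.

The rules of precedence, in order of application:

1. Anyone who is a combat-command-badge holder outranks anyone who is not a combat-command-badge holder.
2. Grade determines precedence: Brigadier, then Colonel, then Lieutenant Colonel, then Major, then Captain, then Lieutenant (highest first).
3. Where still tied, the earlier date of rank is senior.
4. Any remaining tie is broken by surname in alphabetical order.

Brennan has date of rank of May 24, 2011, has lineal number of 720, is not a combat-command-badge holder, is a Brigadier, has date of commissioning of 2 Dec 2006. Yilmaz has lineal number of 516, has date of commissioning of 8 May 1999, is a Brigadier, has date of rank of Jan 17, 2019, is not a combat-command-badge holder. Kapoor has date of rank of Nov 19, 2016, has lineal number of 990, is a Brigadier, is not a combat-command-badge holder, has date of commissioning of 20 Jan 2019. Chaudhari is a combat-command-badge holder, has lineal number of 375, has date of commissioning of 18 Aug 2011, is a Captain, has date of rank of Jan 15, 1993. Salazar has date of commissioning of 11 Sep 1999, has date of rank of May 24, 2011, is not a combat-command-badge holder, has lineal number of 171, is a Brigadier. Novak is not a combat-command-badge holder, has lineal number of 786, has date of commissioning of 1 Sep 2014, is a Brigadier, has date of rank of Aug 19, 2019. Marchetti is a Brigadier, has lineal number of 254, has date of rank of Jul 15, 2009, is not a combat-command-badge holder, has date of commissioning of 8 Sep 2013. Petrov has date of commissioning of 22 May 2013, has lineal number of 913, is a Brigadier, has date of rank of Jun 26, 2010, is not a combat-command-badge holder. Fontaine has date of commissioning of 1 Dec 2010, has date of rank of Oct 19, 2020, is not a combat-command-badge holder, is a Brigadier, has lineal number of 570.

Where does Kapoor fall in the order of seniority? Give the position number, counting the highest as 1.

By the first rule: Chaudhari (a combat-command-badge holder); then Marchetti, Petrov, Brennan, Salazar, Kapoor, Yilmaz, Novak and Fontaine (each not a combat-command-badge holder).
Marchetti, Petrov, Brennan, Salazar, Kapoor, Yilmaz, Novak and Fontaine are each Brigadier, so the next rule applies.
Among Marchetti, Petrov, Brennan, Salazar, Kapoor, Yilmaz, Novak and Fontaine, by date of rank (earlier first): Marchetti (Jul 15, 2009) before Petrov (Jun 26, 2010) before Brennan and Salazar (May 24, 2011) before Kapoor (Nov 19, 2016) before Yilmaz (Jan 17, 2019) before Novak (Aug 19, 2019) before Fontaine (Oct 19, 2020).
Among Brennan and Salazar, alphabetically by surname: Brennan before Salazar.
Order: Chaudhari, Marchetti, Petrov, Brennan, Salazar, Kapoor, Yilmaz, Novak, Fontaine. So position 6.

6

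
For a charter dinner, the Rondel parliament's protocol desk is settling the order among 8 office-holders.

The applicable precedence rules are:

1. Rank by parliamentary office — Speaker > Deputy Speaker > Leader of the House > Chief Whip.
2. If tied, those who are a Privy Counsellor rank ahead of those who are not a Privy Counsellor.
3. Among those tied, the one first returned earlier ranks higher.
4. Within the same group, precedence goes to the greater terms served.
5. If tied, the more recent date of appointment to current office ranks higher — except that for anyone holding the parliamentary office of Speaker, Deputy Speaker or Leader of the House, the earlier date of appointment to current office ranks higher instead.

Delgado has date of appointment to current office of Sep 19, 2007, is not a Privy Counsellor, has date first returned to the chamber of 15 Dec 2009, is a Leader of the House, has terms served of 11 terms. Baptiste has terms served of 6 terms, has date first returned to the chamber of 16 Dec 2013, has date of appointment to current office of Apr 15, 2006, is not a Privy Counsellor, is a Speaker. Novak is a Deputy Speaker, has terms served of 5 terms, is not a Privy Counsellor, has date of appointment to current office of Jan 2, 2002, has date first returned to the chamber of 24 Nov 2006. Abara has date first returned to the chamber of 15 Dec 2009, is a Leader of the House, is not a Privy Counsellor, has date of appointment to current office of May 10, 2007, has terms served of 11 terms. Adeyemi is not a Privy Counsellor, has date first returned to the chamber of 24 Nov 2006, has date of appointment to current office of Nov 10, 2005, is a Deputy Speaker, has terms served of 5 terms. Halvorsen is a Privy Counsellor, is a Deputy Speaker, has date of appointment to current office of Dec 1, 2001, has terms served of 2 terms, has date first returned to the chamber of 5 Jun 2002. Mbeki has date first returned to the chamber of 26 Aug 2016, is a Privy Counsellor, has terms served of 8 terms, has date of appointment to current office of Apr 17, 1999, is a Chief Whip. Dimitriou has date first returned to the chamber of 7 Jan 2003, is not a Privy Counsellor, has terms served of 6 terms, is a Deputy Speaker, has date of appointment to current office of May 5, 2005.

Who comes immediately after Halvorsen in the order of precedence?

Dimitriou

By parliamentary office: Baptiste (Speaker); then Halvorsen, Dimitriou, Novak and Adeyemi (Deputy Speaker); then Abara and Delgado (Leader of the House); then Mbeki (Chief Whip).
Among Halvorsen, Dimitriou, Novak and Adeyemi, a Privy Counsellor before not a Privy Counsellor: Halvorsen (a Privy Counsellor) before Dimitriou, Novak and Adeyemi (not a Privy Counsellor).
Among Dimitriou, Novak and Adeyemi, by date first returned to the chamber (earlier first): Dimitriou (7 Jan 2003) before Novak and Adeyemi (24 Nov 2006).
Novak and Adeyemi both have terms served 5 terms, so the next rule applies.
Among Novak and Adeyemi, by date of appointment to current office (earlier first) (reversed rule for this group): Novak (Jan 2, 2002) before Adeyemi (Nov 10, 2005).
Abara and Delgado are each not a Privy Counsellor, so the next rule applies.
Abara and Delgado both have date first returned to the chamber 15 Dec 2009, so the next rule applies.
Abara and Delgado both have terms served 11 terms, so the next rule applies.
Among Abara and Delgado, by date of appointment to current office (earlier first) (reversed rule for this group): Abara (May 10, 2007) before Delgado (Sep 19, 2007).
Order: Baptiste, Halvorsen, Dimitriou, Novak, Adeyemi, Abara, Delgado, Mbeki.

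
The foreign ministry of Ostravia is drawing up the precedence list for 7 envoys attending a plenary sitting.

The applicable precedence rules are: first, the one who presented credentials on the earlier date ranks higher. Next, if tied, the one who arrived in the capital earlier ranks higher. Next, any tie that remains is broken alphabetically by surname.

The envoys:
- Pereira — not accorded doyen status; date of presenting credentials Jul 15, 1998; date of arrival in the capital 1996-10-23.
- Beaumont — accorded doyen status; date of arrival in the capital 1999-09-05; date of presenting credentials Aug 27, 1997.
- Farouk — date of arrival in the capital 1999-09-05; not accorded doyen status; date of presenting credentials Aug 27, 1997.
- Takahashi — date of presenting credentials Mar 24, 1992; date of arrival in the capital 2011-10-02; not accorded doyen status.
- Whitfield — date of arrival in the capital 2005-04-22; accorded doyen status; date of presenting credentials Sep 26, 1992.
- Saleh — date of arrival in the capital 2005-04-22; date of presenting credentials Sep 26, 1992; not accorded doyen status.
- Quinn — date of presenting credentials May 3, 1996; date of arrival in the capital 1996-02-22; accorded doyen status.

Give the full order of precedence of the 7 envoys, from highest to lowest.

Takahashi, Saleh, Whitfield, Quinn, Beaumont, Farouk, Pereira

By date of presenting credentials (earlier first): Takahashi (Mar 24, 1992); then Saleh and Whitfield (both Sep 26, 1992); then Quinn (May 3, 1996); then Beaumont and Farouk (both Aug 27, 1997); then Pereira (Jul 15, 1998).
Saleh and Whitfield both have date of arrival in the capital 2005-04-22, so the next rule applies.
Among Saleh and Whitfield, alphabetically by surname: Saleh before Whitfield.
Beaumont and Farouk both have date of arrival in the capital 1999-09-05, so the next rule applies.
Among Beaumont and Farouk, alphabetically by surname: Beaumont before Farouk.
Full order: Takahashi, Saleh, Whitfield, Quinn, Beaumont, Farouk, Pereira.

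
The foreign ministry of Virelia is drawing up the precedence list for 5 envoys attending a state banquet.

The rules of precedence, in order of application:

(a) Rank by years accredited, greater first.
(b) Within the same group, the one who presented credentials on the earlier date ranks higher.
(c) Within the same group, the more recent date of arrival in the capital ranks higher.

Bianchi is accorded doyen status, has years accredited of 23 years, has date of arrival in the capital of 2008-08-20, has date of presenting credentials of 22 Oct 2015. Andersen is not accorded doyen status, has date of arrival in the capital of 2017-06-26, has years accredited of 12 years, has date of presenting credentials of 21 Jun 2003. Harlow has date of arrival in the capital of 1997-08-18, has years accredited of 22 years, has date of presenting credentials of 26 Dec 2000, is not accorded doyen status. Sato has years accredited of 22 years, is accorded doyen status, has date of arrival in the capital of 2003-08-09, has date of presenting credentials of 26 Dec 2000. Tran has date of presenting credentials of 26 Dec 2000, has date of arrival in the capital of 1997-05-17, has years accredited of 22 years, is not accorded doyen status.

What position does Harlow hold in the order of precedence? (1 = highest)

By years accredited (higher first): Bianchi (23 years); then Sato, Harlow and Tran (each 22 years); then Andersen (12 years).
Sato, Harlow and Tran all have date of presenting credentials 26 Dec 2000, so the next rule applies.
Among Sato, Harlow and Tran, by date of arrival in the capital (later first): Sato (2003-08-09) before Harlow (1997-08-18) before Tran (1997-05-17).
Order: Bianchi, Sato, Harlow, Tran, Andersen. So position 3.

3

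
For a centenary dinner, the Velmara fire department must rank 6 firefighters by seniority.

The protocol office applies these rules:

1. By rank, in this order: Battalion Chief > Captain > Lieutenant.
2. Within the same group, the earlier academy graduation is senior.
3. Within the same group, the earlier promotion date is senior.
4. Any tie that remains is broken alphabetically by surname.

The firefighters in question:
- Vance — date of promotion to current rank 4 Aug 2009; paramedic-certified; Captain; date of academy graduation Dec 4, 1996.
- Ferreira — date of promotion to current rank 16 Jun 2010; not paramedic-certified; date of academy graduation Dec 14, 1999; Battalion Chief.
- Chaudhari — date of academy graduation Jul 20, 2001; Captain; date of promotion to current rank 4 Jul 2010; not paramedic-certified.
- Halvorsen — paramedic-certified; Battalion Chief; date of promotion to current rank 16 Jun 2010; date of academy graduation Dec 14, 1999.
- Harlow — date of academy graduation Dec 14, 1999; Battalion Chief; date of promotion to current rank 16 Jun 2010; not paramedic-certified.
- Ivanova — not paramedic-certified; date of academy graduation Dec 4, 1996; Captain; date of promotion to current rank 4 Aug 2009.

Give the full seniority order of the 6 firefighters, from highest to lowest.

Ferreira, Halvorsen, Harlow, Ivanova, Vance, Chaudhari

By rank: Ferreira, Halvorsen and Harlow (Battalion Chief); then Ivanova, Vance and Chaudhari (Captain).
Ferreira, Halvorsen and Harlow all have date of academy graduation Dec 14, 1999, so the next rule applies.
Ferreira, Halvorsen and Harlow all have date of promotion to current rank 16 Jun 2010, so the next rule applies.
Among Ferreira, Halvorsen and Harlow, alphabetically by surname: Ferreira before Halvorsen before Harlow.
Among Ivanova, Vance and Chaudhari, by date of academy graduation (earlier first): Ivanova and Vance (Dec 4, 1996) before Chaudhari (Jul 20, 2001).
Ivanova and Vance both have date of promotion to current rank 4 Aug 2009, so the next rule applies.
Among Ivanova and Vance, alphabetically by surname: Ivanova before Vance.
Full order: Ferreira, Halvorsen, Harlow, Ivanova, Vance, Chaudhari.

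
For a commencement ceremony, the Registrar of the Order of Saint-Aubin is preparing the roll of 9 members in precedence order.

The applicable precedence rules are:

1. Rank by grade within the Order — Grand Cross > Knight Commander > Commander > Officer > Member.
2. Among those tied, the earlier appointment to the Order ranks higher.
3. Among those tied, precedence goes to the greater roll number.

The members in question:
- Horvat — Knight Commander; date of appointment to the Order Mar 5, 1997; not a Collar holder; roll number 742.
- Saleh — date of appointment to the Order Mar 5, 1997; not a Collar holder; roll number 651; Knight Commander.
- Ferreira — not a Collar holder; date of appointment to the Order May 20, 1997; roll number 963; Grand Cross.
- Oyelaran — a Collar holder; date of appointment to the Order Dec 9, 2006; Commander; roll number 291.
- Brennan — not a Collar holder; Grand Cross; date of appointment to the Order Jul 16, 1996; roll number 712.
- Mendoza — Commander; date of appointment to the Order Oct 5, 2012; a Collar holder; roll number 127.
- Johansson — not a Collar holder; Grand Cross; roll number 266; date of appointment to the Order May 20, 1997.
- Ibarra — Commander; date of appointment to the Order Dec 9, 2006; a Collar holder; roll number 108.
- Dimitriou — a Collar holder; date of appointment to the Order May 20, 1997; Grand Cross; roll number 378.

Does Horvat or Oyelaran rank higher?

By grade within the Order: Brennan, Ferreira, Dimitriou and Johansson (Grand Cross); then Horvat and Saleh (Knight Commander); then Oyelaran, Ibarra and Mendoza (Commander).
Among Brennan, Ferreira, Dimitriou and Johansson, by date of appointment to the Order (earlier first): Brennan (Jul 16, 1996) before Ferreira, Dimitriou and Johansson (May 20, 1997).
Among Ferreira, Dimitriou and Johansson, by roll number (higher first): Ferreira (963) before Dimitriou (378) before Johansson (266).
Horvat and Saleh both have date of appointment to the Order Mar 5, 1997, so the next rule applies.
Among Horvat and Saleh, by roll number (higher first): Horvat (742) before Saleh (651).
Among Oyelaran, Ibarra and Mendoza, by date of appointment to the Order (earlier first): Oyelaran and Ibarra (Dec 9, 2006) before Mendoza (Oct 5, 2012).
Among Oyelaran and Ibarra, by roll number (higher first): Oyelaran (291) before Ibarra (108).
So Horvat takes precedence.

Horvat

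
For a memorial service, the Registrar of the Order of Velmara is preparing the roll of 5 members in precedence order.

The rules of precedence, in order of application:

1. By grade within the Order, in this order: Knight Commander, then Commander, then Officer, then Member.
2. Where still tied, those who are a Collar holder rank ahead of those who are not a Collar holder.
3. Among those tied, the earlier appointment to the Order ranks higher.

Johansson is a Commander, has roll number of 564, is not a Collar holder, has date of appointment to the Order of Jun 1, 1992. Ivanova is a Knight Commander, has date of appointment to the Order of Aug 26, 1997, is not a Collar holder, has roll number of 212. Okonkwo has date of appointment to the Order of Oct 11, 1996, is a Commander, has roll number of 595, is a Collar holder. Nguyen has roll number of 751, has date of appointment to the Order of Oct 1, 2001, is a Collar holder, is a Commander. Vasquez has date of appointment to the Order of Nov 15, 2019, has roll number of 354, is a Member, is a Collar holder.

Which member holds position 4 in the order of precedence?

Johansson

By grade within the Order: Ivanova (Knight Commander); then Okonkwo, Nguyen and Johansson (Commander); then Vasquez (Member).
Among Okonkwo, Nguyen and Johansson, a Collar holder before not a Collar holder: Okonkwo and Nguyen (a Collar holder) before Johansson (not a Collar holder).
Among Okonkwo and Nguyen, by date of appointment to the Order (earlier first): Okonkwo (Oct 11, 1996) before Nguyen (Oct 1, 2001).
Order: Ivanova, Okonkwo, Nguyen, Johansson, Vasquez.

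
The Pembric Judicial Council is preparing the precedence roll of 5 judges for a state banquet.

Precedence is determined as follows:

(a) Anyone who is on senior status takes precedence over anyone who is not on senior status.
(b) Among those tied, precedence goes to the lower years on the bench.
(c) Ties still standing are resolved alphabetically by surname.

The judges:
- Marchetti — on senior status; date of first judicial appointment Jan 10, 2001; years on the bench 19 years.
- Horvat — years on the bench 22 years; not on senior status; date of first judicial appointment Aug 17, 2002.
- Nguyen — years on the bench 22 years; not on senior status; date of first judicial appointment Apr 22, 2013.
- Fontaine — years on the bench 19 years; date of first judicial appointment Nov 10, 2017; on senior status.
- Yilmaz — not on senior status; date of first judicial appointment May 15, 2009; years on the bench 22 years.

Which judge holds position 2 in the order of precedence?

Marchetti

By the first rule: Fontaine and Marchetti (both on senior status); then Horvat, Nguyen and Yilmaz (each not on senior status).
Fontaine and Marchetti both have years on the bench 19 years, so the next rule applies.
Among Fontaine and Marchetti, alphabetically by surname: Fontaine before Marchetti.
Horvat, Nguyen and Yilmaz all have years on the bench 22 years, so the next rule applies.
Among Horvat, Nguyen and Yilmaz, alphabetically by surname: Horvat before Nguyen before Yilmaz.
Order: Fontaine, Marchetti, Horvat, Nguyen, Yilmaz.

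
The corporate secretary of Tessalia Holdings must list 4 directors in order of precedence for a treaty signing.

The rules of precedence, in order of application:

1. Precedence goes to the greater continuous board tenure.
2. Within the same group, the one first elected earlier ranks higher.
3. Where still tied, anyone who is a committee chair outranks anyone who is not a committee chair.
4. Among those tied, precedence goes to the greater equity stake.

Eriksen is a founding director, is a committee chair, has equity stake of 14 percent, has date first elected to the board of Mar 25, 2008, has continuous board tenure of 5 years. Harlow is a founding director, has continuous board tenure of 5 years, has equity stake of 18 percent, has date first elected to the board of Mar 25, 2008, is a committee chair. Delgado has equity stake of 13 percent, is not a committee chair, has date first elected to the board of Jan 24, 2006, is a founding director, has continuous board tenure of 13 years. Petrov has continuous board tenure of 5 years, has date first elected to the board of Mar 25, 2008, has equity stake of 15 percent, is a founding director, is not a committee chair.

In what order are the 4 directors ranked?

By continuous board tenure (higher first): Delgado (13 years); then Harlow, Eriksen and Petrov (each 5 years).
Harlow, Eriksen and Petrov all have date first elected to the board Mar 25, 2008, so the next rule applies.
Among Harlow, Eriksen and Petrov, a committee chair before not a committee chair: Harlow and Eriksen (a committee chair) before Petrov (not a committee chair).
Among Harlow and Eriksen, by equity stake (higher first): Harlow (18 percent) before Eriksen (14 percent).
Full order: Delgado, Harlow, Eriksen, Petrov.

Delgado, Harlow, Eriksen, Petrov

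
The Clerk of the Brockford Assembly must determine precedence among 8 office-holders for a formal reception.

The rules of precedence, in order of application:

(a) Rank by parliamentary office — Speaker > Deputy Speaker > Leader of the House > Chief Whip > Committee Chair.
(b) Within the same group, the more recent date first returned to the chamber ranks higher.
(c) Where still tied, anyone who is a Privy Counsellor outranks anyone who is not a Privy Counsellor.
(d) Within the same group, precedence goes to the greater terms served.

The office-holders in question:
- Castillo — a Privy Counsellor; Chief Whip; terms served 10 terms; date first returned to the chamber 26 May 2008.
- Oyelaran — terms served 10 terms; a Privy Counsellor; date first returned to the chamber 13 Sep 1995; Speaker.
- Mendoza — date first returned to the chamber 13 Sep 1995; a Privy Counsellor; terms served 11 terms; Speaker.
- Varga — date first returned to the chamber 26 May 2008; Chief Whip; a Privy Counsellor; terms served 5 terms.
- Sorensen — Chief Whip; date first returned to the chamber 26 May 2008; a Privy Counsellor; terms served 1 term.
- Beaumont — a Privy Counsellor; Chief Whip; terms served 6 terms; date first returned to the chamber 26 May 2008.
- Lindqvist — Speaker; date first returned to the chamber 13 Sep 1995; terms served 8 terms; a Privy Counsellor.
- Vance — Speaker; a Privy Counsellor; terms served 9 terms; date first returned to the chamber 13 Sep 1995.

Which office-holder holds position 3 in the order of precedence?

By parliamentary office: Mendoza, Oyelaran, Vance and Lindqvist (Speaker); then Castillo, Beaumont, Varga and Sorensen (Chief Whip).
Mendoza, Oyelaran, Vance and Lindqvist all have date first returned to the chamber 13 Sep 1995, so the next rule applies.
Mendoza, Oyelaran, Vance and Lindqvist are each a Privy Counsellor, so the next rule applies.
Among Mendoza, Oyelaran, Vance and Lindqvist, by terms served (higher first): Mendoza (11 terms) before Oyelaran (10 terms) before Vance (9 terms) before Lindqvist (8 terms).
Castillo, Beaumont, Varga and Sorensen all have date first returned to the chamber 26 May 2008, so the next rule applies.
Castillo, Beaumont, Varga and Sorensen are each a Privy Counsellor, so the next rule applies.
Among Castillo, Beaumont, Varga and Sorensen, by terms served (higher first): Castillo (10 terms) before Beaumont (6 terms) before Varga (5 terms) before Sorensen (1 term).
Order: Mendoza, Oyelaran, Vance, Lindqvist, Castillo, Beaumont, Varga, Sorensen.

Vance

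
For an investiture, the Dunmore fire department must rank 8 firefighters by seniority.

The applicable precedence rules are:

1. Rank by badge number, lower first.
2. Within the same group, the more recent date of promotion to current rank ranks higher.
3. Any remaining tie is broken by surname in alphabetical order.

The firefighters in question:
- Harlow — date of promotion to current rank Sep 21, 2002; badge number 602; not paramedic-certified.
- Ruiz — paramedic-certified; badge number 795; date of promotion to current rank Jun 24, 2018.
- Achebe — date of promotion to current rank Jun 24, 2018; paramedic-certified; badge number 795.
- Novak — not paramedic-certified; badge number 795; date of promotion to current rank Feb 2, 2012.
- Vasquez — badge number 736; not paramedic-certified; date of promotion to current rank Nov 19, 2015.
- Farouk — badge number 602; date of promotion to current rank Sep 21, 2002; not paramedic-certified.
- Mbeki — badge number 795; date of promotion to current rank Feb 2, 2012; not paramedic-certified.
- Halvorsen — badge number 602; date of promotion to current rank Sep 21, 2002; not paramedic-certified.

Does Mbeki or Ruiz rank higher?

Ruiz

By badge number (lower first): Farouk, Halvorsen and Harlow (each 602); then Vasquez (736); then Achebe, Ruiz, Mbeki and Novak (each 795).
Farouk, Halvorsen and Harlow all have date of promotion to current rank Sep 21, 2002, so the next rule applies.
Among Farouk, Halvorsen and Harlow, alphabetically by surname: Farouk before Halvorsen before Harlow.
Among Achebe, Ruiz, Mbeki and Novak, by date of promotion to current rank (later first): Achebe and Ruiz (Jun 24, 2018) before Mbeki and Novak (Feb 2, 2012).
Among Achebe and Ruiz, alphabetically by surname: Achebe before Ruiz.
Among Mbeki and Novak, alphabetically by surname: Mbeki before Novak.
So Ruiz takes precedence.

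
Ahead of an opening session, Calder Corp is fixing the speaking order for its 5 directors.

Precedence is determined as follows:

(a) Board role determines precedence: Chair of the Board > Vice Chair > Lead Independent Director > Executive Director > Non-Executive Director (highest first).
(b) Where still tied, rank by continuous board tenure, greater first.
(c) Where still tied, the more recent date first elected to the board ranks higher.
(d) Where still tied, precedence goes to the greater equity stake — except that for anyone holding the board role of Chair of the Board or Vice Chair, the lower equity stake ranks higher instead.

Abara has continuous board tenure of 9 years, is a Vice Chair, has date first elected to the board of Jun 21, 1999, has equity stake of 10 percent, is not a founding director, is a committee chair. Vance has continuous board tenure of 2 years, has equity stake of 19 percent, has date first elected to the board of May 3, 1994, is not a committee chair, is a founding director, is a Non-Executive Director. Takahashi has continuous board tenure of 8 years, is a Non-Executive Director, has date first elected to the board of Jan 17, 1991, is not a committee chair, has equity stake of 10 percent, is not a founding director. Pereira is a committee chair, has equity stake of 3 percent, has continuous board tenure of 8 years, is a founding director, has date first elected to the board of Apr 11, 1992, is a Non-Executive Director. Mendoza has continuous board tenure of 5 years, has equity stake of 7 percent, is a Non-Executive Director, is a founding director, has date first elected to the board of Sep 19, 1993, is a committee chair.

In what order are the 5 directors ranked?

Abara, Pereira, Takahashi, Mendoza, Vance

By board role: Abara (Vice Chair); then Pereira, Takahashi, Mendoza and Vance (Non-Executive Director).
Among Pereira, Takahashi, Mendoza and Vance, by continuous board tenure (higher first): Pereira and Takahashi (8 years) before Mendoza (5 years) before Vance (2 years).
Among Pereira and Takahashi, by date first elected to the board (later first): Pereira (Apr 11, 1992) before Takahashi (Jan 17, 1991).
Full order: Abara, Pereira, Takahashi, Mendoza, Vance.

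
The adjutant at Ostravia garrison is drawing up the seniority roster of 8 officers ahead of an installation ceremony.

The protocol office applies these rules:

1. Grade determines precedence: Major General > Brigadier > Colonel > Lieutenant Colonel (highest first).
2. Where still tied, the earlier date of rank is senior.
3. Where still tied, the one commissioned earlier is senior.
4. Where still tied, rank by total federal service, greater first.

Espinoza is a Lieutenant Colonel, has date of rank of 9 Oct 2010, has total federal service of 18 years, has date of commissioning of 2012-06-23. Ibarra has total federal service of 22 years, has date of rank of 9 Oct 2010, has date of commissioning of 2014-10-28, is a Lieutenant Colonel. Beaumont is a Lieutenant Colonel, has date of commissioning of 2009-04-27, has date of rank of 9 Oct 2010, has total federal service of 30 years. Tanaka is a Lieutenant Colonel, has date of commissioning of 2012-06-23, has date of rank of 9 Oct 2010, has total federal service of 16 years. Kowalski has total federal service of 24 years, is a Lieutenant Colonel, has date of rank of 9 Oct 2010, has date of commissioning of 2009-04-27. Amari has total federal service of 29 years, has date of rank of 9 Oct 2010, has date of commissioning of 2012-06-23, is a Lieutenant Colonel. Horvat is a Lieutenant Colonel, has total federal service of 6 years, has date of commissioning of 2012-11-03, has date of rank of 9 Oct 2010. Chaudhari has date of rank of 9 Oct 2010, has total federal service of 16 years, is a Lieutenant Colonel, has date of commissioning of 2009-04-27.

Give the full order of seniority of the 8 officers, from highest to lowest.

Beaumont, Kowalski, Chaudhari, Amari, Espinoza, Tanaka, Horvat, Ibarra

By grade: Beaumont, Kowalski, Chaudhari, Amari, Espinoza, Tanaka, Horvat and Ibarra (Lieutenant Colonel).
Beaumont, Kowalski, Chaudhari, Amari, Espinoza, Tanaka, Horvat and Ibarra all have date of rank 9 Oct 2010, so the next rule applies.
Among Beaumont, Kowalski, Chaudhari, Amari, Espinoza, Tanaka, Horvat and Ibarra, by date of commissioning (earlier first): Beaumont, Kowalski and Chaudhari (2009-04-27) before Amari, Espinoza and Tanaka (2012-06-23) before Horvat (2012-11-03) before Ibarra (2014-10-28).
Among Beaumont, Kowalski and Chaudhari, by total federal service (higher first): Beaumont (30 years) before Kowalski (24 years) before Chaudhari (16 years).
Among Amari, Espinoza and Tanaka, by total federal service (higher first): Amari (29 years) before Espinoza (18 years) before Tanaka (16 years).
Full order: Beaumont, Kowalski, Chaudhari, Amari, Espinoza, Tanaka, Horvat, Ibarra.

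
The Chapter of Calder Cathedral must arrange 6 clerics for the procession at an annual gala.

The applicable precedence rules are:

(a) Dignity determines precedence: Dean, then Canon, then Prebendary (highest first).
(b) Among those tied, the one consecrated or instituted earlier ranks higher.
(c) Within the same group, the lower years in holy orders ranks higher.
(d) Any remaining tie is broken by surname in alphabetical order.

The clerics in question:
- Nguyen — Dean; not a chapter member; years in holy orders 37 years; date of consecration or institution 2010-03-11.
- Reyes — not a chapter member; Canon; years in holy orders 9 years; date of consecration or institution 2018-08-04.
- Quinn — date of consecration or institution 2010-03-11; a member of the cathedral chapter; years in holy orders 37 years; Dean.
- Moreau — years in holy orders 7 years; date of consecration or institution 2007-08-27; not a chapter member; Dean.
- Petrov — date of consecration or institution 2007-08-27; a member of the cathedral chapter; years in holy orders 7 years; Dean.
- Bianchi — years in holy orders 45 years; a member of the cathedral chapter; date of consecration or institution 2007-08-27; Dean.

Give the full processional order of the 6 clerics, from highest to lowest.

Moreau, Petrov, Bianchi, Nguyen, Quinn, Reyes

By dignity: Moreau, Petrov, Bianchi, Nguyen and Quinn (Dean); then Reyes (Canon).
Among Moreau, Petrov, Bianchi, Nguyen and Quinn, by date of consecration or institution (earlier first): Moreau, Petrov and Bianchi (2007-08-27) before Nguyen and Quinn (2010-03-11).
Among Moreau, Petrov and Bianchi, by years in holy orders (lower first): Moreau and Petrov (7 years) before Bianchi (45 years).
Among Moreau and Petrov, alphabetically by surname: Moreau before Petrov.
Nguyen and Quinn both have years in holy orders 37 years, so the next rule applies.
Among Nguyen and Quinn, alphabetically by surname: Nguyen before Quinn.
Full order: Moreau, Petrov, Bianchi, Nguyen, Quinn, Reyes.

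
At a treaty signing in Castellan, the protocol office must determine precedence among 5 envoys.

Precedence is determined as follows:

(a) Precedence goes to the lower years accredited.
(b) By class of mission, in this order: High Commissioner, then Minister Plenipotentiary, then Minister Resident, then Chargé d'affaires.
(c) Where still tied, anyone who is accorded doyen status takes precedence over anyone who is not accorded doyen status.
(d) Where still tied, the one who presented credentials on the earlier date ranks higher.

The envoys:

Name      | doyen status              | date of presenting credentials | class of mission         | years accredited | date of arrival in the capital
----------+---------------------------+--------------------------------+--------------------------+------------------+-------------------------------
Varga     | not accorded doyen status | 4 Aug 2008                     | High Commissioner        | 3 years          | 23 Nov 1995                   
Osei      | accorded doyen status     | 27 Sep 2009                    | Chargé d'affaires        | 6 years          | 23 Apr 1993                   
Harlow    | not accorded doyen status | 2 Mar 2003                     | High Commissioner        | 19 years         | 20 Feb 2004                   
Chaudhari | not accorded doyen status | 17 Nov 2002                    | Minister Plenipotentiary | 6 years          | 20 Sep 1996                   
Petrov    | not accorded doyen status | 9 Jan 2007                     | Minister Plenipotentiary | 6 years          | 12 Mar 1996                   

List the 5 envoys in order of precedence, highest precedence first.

By years accredited (lower first): Varga (3 years); then Chaudhari, Petrov and Osei (each 6 years); then Harlow (19 years).
Among Chaudhari, Petrov and Osei, by class of mission: Chaudhari and Petrov (Minister Plenipotentiary) before Osei (Chargé d'affaires).
Chaudhari and Petrov are each not accorded doyen status, so the next rule applies.
Among Chaudhari and Petrov, by date of presenting credentials (earlier first): Chaudhari (17 Nov 2002) before Petrov (9 Jan 2007).
Full order: Varga, Chaudhari, Petrov, Osei, Harlow.

Varga, Chaudhari, Petrov, Osei, Harlow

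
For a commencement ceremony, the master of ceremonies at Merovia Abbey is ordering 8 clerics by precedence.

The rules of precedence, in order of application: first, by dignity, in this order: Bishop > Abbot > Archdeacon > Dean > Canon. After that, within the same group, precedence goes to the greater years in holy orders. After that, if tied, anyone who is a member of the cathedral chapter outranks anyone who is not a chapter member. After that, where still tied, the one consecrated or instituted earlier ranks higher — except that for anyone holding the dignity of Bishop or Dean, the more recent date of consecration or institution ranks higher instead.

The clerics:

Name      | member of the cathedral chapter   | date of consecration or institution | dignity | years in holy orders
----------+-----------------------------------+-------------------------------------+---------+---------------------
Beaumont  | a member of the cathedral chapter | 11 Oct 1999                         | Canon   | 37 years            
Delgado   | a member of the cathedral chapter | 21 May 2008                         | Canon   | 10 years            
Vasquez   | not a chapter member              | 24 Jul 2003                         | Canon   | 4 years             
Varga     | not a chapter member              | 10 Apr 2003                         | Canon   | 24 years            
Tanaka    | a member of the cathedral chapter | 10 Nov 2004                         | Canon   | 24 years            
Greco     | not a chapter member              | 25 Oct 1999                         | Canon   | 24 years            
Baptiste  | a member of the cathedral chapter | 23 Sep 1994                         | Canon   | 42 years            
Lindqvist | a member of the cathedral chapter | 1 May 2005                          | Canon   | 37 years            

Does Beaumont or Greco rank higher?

Beaumont

By dignity: Baptiste, Beaumont, Lindqvist, Tanaka, Greco, Varga, Delgado and Vasquez (Canon).
Among Baptiste, Beaumont, Lindqvist, Tanaka, Greco, Varga, Delgado and Vasquez, by years in holy orders (higher first): Baptiste (42 years) before Beaumont and Lindqvist (37 years) before Tanaka, Greco and Varga (24 years) before Delgado (10 years) before Vasquez (4 years).
Beaumont and Lindqvist are each a member of the cathedral chapter, so the next rule applies.
Among Beaumont and Lindqvist, by date of consecration or institution (earlier first): Beaumont (11 Oct 1999) before Lindqvist (1 May 2005).
Among Tanaka, Greco and Varga, a member of the cathedral chapter before not a chapter member: Tanaka (a member of the cathedral chapter) before Greco and Varga (not a chapter member).
Among Greco and Varga, by date of consecration or institution (earlier first): Greco (25 Oct 1999) before Varga (10 Apr 2003).
So Beaumont takes precedence.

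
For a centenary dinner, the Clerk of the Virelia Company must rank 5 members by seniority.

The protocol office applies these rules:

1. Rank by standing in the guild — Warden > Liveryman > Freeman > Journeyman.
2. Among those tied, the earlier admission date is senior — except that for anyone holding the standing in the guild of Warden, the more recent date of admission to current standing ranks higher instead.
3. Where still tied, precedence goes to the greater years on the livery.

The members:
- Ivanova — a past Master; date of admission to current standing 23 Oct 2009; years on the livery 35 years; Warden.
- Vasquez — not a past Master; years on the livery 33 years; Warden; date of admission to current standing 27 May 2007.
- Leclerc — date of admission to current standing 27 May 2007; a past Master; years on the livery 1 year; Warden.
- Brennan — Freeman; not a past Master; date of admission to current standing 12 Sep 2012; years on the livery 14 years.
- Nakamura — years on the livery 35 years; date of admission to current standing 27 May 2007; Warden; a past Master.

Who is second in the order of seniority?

By standing in the guild: Ivanova, Nakamura, Vasquez and Leclerc (Warden); then Brennan (Freeman).
Among Ivanova, Nakamura, Vasquez and Leclerc, by date of admission to current standing (later first) (reversed rule for this group): Ivanova (23 Oct 2009) before Nakamura, Vasquez and Leclerc (27 May 2007).
Among Nakamura, Vasquez and Leclerc, by years on the livery (higher first): Nakamura (35 years) before Vasquez (33 years) before Leclerc (1 year).
Order: Ivanova, Nakamura, Vasquez, Leclerc, Brennan.

Nakamura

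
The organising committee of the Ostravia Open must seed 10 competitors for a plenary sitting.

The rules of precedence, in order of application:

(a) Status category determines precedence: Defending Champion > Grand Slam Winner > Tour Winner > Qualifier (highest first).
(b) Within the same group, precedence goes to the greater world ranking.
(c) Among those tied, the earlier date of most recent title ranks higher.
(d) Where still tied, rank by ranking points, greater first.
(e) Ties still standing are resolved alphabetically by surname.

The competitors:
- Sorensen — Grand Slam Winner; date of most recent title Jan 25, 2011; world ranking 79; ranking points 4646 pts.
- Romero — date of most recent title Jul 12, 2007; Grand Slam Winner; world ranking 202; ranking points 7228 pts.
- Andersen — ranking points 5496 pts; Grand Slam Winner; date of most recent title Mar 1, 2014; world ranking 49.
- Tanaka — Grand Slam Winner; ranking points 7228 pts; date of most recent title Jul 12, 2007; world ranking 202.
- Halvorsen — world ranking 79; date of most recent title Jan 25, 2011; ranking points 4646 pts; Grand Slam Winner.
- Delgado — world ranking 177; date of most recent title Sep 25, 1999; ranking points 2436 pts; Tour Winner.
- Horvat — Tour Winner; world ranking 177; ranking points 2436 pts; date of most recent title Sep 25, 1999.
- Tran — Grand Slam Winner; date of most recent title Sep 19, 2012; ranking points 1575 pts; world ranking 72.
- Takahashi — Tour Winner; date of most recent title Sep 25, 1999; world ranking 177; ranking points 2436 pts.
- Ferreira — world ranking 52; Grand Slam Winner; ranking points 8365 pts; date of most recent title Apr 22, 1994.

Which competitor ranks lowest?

By status category: Romero, Tanaka, Halvorsen, Sorensen, Tran, Ferreira and Andersen (Grand Slam Winner); then Delgado, Horvat and Takahashi (Tour Winner).
Among Romero, Tanaka, Halvorsen, Sorensen, Tran, Ferreira and Andersen, by world ranking (higher first): Romero and Tanaka (202) before Halvorsen and Sorensen (79) before Tran (72) before Ferreira (52) before Andersen (49).
Romero and Tanaka both have date of most recent title Jul 12, 2007, so the next rule applies.
Romero and Tanaka both have ranking points 7228 pts, so the next rule applies.
Among Romero and Tanaka, alphabetically by surname: Romero before Tanaka.
Halvorsen and Sorensen both have date of most recent title Jan 25, 2011, so the next rule applies.
Halvorsen and Sorensen both have ranking points 4646 pts, so the next rule applies.
Among Halvorsen and Sorensen, alphabetically by surname: Halvorsen before Sorensen.
Delgado, Horvat and Takahashi all have world ranking 177, so the next rule applies.
Delgado, Horvat and Takahashi all have date of most recent title Sep 25, 1999, so the next rule applies.
Delgado, Horvat and Takahashi all have ranking points 2436 pts, so the next rule applies.
Among Delgado, Horvat and Takahashi, alphabetically by surname: Delgado before Horvat before Takahashi.
Order: Romero, Tanaka, Halvorsen, Sorensen, Tran, Ferreira, Andersen, Delgado, Horvat, Takahashi.

Takahashi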